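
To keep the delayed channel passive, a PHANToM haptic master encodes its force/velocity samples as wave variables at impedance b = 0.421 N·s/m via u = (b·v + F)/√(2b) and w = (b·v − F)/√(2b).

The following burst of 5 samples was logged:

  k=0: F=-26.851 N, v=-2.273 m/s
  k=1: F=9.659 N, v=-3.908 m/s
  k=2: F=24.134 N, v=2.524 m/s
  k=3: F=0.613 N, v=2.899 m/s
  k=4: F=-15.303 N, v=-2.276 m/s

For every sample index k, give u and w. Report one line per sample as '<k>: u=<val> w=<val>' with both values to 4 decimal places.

k=0: b·v=0.421×(-2.273)=-0.9569; √(2b)=0.9176; u=(-0.9569+(-26.851))/0.9176=-30.3049, w=(-0.9569−(-26.851))/0.9176=28.2192
k=1: b·v=0.421×(-3.908)=-1.6453; √(2b)=0.9176; u=(-1.6453+9.659)/0.9176=8.7333, w=(-1.6453−9.659)/0.9176=-12.3193
k=2: b·v=0.421×2.524=1.0626; √(2b)=0.9176; u=(1.0626+24.134)/0.9176=27.4591, w=(1.0626−24.134)/0.9176=-25.1430
k=3: b·v=0.421×2.899=1.2205; √(2b)=0.9176; u=(1.2205+0.613)/0.9176=1.9981, w=(1.2205−0.613)/0.9176=0.6620
k=4: b·v=0.421×(-2.276)=-0.9582; √(2b)=0.9176; u=(-0.9582+(-15.303))/0.9176=-17.7213, w=(-0.9582−(-15.303))/0.9176=15.6329

0: u=-30.3049 w=28.2192
1: u=8.7333 w=-12.3193
2: u=27.4591 w=-25.1430
3: u=1.9981 w=0.6620
4: u=-17.7213 w=15.6329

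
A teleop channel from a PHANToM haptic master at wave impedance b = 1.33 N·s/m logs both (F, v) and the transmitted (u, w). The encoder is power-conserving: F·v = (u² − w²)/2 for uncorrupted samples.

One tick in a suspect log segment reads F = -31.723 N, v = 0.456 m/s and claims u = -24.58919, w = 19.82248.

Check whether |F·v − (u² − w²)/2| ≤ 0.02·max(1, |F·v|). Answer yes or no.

F·v = (-31.723)×0.456 = -14.46569 W.
(u² − w²)/2 = (604.62826 − 392.93071)/2 = 105.84878 W.
|Δ| = 120.31446;  2% of max(1, |F·v|) = 0.28931.

no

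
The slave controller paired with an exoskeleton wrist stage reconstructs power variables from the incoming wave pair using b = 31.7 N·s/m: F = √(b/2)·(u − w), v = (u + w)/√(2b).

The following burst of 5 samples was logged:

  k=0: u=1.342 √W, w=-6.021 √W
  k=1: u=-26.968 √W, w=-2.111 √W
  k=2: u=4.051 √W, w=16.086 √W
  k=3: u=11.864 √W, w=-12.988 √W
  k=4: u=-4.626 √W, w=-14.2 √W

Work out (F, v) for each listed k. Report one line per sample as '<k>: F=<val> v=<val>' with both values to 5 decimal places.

k=0: u−w=7.36300, u+w=-4.67900; √(b/2)=3.98121, √(2b)=7.96241; F=3.98121×7.363=29.31362, v=-4.67900/7.96241=-0.58764
k=1: u−w=-24.85700, u+w=-29.07900; √(b/2)=3.98121, √(2b)=7.96241; F=3.98121×(-24.857)=-98.96083, v=-29.07900/7.96241=-3.65203
k=2: u−w=-12.03500, u+w=20.13700; √(b/2)=3.98121, √(2b)=7.96241; F=3.98121×(-12.035)=-47.91381, v=20.13700/7.96241=2.52901
k=3: u−w=24.85200, u+w=-1.12400; √(b/2)=3.98121, √(2b)=7.96241; F=3.98121×24.852=98.94093, v=-1.12400/7.96241=-0.14116
k=4: u−w=9.57400, u+w=-18.82600; √(b/2)=3.98121, √(2b)=7.96241; F=3.98121×9.574=38.11606, v=-18.82600/7.96241=-2.36436

0: F=29.31362 v=-0.58764
1: F=-98.96083 v=-3.65203
2: F=-47.91381 v=2.52901
3: F=98.94093 v=-0.14116
4: F=38.11606 v=-2.36436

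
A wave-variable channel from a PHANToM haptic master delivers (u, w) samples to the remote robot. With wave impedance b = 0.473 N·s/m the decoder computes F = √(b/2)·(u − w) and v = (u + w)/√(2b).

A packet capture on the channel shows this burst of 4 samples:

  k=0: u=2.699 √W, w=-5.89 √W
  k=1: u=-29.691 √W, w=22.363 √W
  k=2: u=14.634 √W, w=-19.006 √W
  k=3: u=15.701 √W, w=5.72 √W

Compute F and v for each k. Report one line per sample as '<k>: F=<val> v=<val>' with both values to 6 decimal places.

k=0: u−w=8.589000, u+w=-3.191000; √(b/2)=0.486313, √(2b)=0.972625; F=0.486313×8.589=4.176939, v=-3.191000/0.972625=-3.280811
k=1: u−w=-52.054000, u+w=-7.328000; √(b/2)=0.486313, √(2b)=0.972625; F=0.486313×(-52.054)=-25.314519, v=-7.328000/0.972625=-7.534248
k=2: u−w=33.640000, u+w=-4.372000; √(b/2)=0.486313, √(2b)=0.972625; F=0.486313×33.64=16.359558, v=-4.372000/0.972625=-4.495051
k=3: u−w=9.981000, u+w=21.421000; √(b/2)=0.486313, √(2b)=0.972625; F=0.486313×9.981=4.853887, v=21.421000/0.972625=22.023897

0: F=4.176939 v=-3.280811
1: F=-25.314519 v=-7.534248
2: F=16.359558 v=-4.495051
3: F=4.853887 v=22.023897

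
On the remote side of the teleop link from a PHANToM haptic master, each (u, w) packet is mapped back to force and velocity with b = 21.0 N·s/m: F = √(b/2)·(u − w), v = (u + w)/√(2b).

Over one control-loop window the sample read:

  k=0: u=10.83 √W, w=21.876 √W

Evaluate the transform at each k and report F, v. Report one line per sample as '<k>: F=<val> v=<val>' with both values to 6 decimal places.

0: F=-35.793131 v=5.046645

k=0: u−w=-11.046000, u+w=32.706000; √(b/2)=3.240370, √(2b)=6.480741; F=3.240370×(-11.046)=-35.793131, v=32.706000/6.480741=5.046645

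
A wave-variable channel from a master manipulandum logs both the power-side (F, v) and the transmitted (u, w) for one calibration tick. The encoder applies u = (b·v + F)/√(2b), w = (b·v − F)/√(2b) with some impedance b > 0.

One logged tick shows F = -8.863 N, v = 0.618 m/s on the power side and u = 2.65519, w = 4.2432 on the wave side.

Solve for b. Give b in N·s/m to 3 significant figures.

b = 62.3 N·s/m

u + w = 6.8984;  u + w = √(2b)·v, so √(2b) = 6.8984/0.618 = 11.1624.
b = (√(2b))²/2 = 124.6001/2 = 62.3001.
(Check via u − w = 2F/√(2b): u − w = -1.5880, 2F/√(2b) = -1.5880.)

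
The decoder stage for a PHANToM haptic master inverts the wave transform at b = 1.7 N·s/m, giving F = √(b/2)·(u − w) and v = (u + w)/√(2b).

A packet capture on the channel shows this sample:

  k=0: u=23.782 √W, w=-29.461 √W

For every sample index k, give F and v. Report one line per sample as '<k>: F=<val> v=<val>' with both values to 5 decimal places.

0: F=49.08762 v=-3.07987

k=0: u−w=53.24300, u+w=-5.67900; √(b/2)=0.92195, √(2b)=1.84391; F=0.92195×53.243=49.08762, v=-5.67900/1.84391=-3.07987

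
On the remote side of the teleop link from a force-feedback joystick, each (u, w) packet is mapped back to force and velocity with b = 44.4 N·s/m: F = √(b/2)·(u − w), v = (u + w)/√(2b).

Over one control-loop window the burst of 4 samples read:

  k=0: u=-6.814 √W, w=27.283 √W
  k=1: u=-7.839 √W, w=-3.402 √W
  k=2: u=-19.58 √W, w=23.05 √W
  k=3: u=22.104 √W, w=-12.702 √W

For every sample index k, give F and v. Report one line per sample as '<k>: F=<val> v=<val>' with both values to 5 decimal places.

k=0: u−w=-34.09700, u+w=20.46900; √(b/2)=4.71169, √(2b)=9.42338; F=4.71169×(-34.097)=-160.65441, v=20.46900/9.42338=2.17215
k=1: u−w=-4.43700, u+w=-11.24100; √(b/2)=4.71169, √(2b)=9.42338; F=4.71169×(-4.437)=-20.90576, v=-11.24100/9.42338=-1.19288
k=2: u−w=-42.63000, u+w=3.47000; √(b/2)=4.71169, √(2b)=9.42338; F=4.71169×(-42.63)=-200.85924, v=3.47000/9.42338=0.36823
k=3: u−w=34.80600, u+w=9.40200; √(b/2)=4.71169, √(2b)=9.42338; F=4.71169×34.806=163.99500, v=9.40200/9.42338=0.99773

0: F=-160.65441 v=2.17215
1: F=-20.90576 v=-1.19288
2: F=-200.85924 v=0.36823
3: F=163.99500 v=0.99773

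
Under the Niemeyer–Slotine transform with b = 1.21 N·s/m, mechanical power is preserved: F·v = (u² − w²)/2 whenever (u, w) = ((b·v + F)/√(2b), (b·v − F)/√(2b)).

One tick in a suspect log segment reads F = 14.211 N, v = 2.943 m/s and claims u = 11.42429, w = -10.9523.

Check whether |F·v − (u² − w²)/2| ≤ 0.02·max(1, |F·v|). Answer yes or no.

F·v = 14.211×2.943 = 41.82297 W.
(u² − w²)/2 = (130.51440 − 119.95288)/2 = 5.28076 W.
|Δ| = 36.54221;  2% of max(1, |F·v|) = 0.83646.

no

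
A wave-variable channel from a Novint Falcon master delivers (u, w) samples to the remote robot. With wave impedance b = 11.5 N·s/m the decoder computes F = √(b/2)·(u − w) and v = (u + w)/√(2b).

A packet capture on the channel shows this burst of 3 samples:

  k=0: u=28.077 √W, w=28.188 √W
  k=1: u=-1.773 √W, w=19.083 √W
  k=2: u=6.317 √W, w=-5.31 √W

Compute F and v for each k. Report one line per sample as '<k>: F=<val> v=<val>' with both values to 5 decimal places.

0: F=-0.26617 v=11.73206
1: F=-50.01093 v=3.60938
2: F=27.88057 v=0.20997

k=0: u−w=-0.11100, u+w=56.26500; √(b/2)=2.39792, √(2b)=4.79583; F=2.39792×(-0.111)=-0.26617, v=56.26500/4.79583=11.73206
k=1: u−w=-20.85600, u+w=17.31000; √(b/2)=2.39792, √(2b)=4.79583; F=2.39792×(-20.856)=-50.01093, v=17.31000/4.79583=3.60938
k=2: u−w=11.62700, u+w=1.00700; √(b/2)=2.39792, √(2b)=4.79583; F=2.39792×11.627=27.88057, v=1.00700/4.79583=0.20997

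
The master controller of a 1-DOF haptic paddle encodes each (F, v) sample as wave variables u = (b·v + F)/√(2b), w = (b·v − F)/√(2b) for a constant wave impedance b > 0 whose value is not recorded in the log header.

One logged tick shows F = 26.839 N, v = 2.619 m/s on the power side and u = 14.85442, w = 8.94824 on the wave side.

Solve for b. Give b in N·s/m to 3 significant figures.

u + w = 23.80266;  u + w = √(2b)·v, so √(2b) = 23.80266/2.619 = 9.08845.
b = (√(2b))²/2 = 82.59999/2 = 41.29999.
(Check via u − w = 2F/√(2b): u − w = 5.90618, 2F/√(2b) = 5.90618.)

b = 41.3 N·s/m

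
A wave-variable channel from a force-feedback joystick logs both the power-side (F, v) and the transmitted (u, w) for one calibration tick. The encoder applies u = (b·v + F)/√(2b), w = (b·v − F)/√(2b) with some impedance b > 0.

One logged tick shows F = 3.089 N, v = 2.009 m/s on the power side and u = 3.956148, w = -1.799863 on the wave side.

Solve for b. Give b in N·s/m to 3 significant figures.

b = 0.576 N·s/m

u + w = 2.156285;  u + w = √(2b)·v, so √(2b) = 2.156285/2.009 = 1.073313.
b = (√(2b))²/2 = 1.152000/2 = 0.576000.
(Check via u − w = 2F/√(2b): u − w = 5.756011, 2F/√(2b) = 5.756012.)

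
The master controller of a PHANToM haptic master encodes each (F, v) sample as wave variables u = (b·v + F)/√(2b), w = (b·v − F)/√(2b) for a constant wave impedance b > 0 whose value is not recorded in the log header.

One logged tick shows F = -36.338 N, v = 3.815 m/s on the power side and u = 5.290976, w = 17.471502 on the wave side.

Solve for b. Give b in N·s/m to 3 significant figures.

b = 17.8 N·s/m

u + w = 22.762478;  u + w = √(2b)·v, so √(2b) = 22.762478/3.815 = 5.966574.
b = (√(2b))²/2 = 35.600000/2 = 17.800000.
(Check via u − w = 2F/√(2b): u − w = -12.180526, 2F/√(2b) = -12.180525.)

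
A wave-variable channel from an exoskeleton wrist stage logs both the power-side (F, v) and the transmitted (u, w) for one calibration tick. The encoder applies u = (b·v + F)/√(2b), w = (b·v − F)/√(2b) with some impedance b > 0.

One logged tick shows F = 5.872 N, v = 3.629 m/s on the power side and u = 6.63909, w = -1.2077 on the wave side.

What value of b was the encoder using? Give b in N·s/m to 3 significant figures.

b = 1.12 N·s/m

u + w = 5.43139;  u + w = √(2b)·v, so √(2b) = 5.43139/3.629 = 1.49666.
b = (√(2b))²/2 = 2.24000/2 = 1.12000.
(Check via u − w = 2F/√(2b): u − w = 7.84679, 2F/√(2b) = 7.84679.)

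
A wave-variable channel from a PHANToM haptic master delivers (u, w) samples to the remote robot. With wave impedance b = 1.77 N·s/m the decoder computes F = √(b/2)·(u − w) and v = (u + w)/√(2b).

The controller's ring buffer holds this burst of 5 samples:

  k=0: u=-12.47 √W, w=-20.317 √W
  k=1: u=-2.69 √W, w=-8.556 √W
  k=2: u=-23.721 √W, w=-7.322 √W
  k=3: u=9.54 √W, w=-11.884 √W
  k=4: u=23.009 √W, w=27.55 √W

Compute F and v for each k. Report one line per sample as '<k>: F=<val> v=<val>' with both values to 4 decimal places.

0: F=7.3820 v=-17.4261
1: F=5.5184 v=-5.9772
2: F=-15.4273 v=-16.4992
3: F=20.1545 v=-1.2458
4: F=-4.2719 v=26.8718

k=0: u−w=7.8470, u+w=-32.7870; √(b/2)=0.9407, √(2b)=1.8815; F=0.9407×7.847=7.3820, v=-32.7870/1.8815=-17.4261
k=1: u−w=5.8660, u+w=-11.2460; √(b/2)=0.9407, √(2b)=1.8815; F=0.9407×5.866=5.5184, v=-11.2460/1.8815=-5.9772
k=2: u−w=-16.3990, u+w=-31.0430; √(b/2)=0.9407, √(2b)=1.8815; F=0.9407×(-16.399)=-15.4273, v=-31.0430/1.8815=-16.4992
k=3: u−w=21.4240, u+w=-2.3440; √(b/2)=0.9407, √(2b)=1.8815; F=0.9407×21.424=20.1545, v=-2.3440/1.8815=-1.2458
k=4: u−w=-4.5410, u+w=50.5590; √(b/2)=0.9407, √(2b)=1.8815; F=0.9407×(-4.541)=-4.2719, v=50.5590/1.8815=26.8718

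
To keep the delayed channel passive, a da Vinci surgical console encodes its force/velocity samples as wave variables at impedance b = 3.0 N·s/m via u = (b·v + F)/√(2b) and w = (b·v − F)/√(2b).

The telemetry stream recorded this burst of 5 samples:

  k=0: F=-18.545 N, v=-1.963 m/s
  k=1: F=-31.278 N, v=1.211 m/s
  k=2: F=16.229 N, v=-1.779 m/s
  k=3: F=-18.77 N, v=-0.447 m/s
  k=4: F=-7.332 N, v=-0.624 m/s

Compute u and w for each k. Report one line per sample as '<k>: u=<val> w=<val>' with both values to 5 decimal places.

0: u=-9.97514 w=5.16679
1: u=-11.28602 w=14.25236
2: u=4.44664 w=-8.80428
3: u=-8.21028 w=7.11536
4: u=-3.75752 w=2.22904

k=0: b·v=3.0×(-1.963)=-5.88900; √(2b)=2.44949; u=(-5.88900+(-18.545))/2.44949=-9.97514, w=(-5.88900−(-18.545))/2.44949=5.16679
k=1: b·v=3.0×1.211=3.63300; √(2b)=2.44949; u=(3.63300+(-31.278))/2.44949=-11.28602, w=(3.63300−(-31.278))/2.44949=14.25236
k=2: b·v=3.0×(-1.779)=-5.33700; √(2b)=2.44949; u=(-5.33700+16.229)/2.44949=4.44664, w=(-5.33700−16.229)/2.44949=-8.80428
k=3: b·v=3.0×(-0.447)=-1.34100; √(2b)=2.44949; u=(-1.34100+(-18.77))/2.44949=-8.21028, w=(-1.34100−(-18.77))/2.44949=7.11536
k=4: b·v=3.0×(-0.624)=-1.87200; √(2b)=2.44949; u=(-1.87200+(-7.332))/2.44949=-3.75752, w=(-1.87200−(-7.332))/2.44949=2.22904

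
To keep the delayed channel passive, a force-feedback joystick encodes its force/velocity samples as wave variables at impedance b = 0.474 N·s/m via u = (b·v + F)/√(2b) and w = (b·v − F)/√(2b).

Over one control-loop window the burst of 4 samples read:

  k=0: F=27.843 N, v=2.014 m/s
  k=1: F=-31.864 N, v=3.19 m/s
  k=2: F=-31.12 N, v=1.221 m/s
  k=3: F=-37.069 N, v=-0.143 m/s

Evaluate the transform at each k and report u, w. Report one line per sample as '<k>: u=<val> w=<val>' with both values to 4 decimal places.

0: u=29.5769 w=-27.6160
1: u=-31.1733 w=34.2792
2: u=-31.3677 w=32.5565
3: u=-38.1417 w=38.0025

k=0: b·v=0.474×2.014=0.9546; √(2b)=0.9737; u=(0.9546+27.843)/0.9737=29.5769, w=(0.9546−27.843)/0.9737=-27.6160
k=1: b·v=0.474×3.19=1.5121; √(2b)=0.9737; u=(1.5121+(-31.864))/0.9737=-31.1733, w=(1.5121−(-31.864))/0.9737=34.2792
k=2: b·v=0.474×1.221=0.5788; √(2b)=0.9737; u=(0.5788+(-31.12))/0.9737=-31.3677, w=(0.5788−(-31.12))/0.9737=32.5565
k=3: b·v=0.474×(-0.143)=-0.0678; √(2b)=0.9737; u=(-0.0678+(-37.069))/0.9737=-38.1417, w=(-0.0678−(-37.069))/0.9737=38.0025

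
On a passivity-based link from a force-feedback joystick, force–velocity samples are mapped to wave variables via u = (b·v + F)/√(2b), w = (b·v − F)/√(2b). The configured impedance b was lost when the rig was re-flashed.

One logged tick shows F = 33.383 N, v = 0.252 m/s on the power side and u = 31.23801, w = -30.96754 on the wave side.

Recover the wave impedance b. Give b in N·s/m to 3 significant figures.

u + w = 0.27047;  u + w = √(2b)·v, so √(2b) = 0.27047/0.252 = 1.07329.
b = (√(2b))²/2 = 1.15196/2 = 0.57598.
(Check via u − w = 2F/√(2b): u − w = 62.20555, 2F/√(2b) = 62.20665.)

b = 0.576 N·s/m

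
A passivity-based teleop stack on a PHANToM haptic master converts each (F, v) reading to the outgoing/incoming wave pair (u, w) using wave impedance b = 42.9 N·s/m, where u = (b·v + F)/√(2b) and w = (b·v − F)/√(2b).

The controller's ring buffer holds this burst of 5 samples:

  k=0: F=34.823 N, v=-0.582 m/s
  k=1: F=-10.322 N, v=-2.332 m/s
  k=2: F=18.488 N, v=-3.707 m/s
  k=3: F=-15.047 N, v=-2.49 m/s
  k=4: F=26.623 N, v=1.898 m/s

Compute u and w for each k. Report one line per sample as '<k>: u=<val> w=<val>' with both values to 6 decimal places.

0: u=1.063951 w=-6.454918
1: u=-11.914805 w=-9.686112
2: u=-15.172719 w=-19.164588
3: u=-13.156672 w=-9.907772
4: u=11.664601 w=5.916249

k=0: b·v=42.9×(-0.582)=-24.967800; √(2b)=9.262829; u=(-24.967800+34.823)/9.262829=1.063951, w=(-24.967800−34.823)/9.262829=-6.454918
k=1: b·v=42.9×(-2.332)=-100.042800; √(2b)=9.262829; u=(-100.042800+(-10.322))/9.262829=-11.914805, w=(-100.042800−(-10.322))/9.262829=-9.686112
k=2: b·v=42.9×(-3.707)=-159.030300; √(2b)=9.262829; u=(-159.030300+18.488)/9.262829=-15.172719, w=(-159.030300−18.488)/9.262829=-19.164588
k=3: b·v=42.9×(-2.49)=-106.821000; √(2b)=9.262829; u=(-106.821000+(-15.047))/9.262829=-13.156672, w=(-106.821000−(-15.047))/9.262829=-9.907772
k=4: b·v=42.9×1.898=81.424200; √(2b)=9.262829; u=(81.424200+26.623)/9.262829=11.664601, w=(81.424200−26.623)/9.262829=5.916249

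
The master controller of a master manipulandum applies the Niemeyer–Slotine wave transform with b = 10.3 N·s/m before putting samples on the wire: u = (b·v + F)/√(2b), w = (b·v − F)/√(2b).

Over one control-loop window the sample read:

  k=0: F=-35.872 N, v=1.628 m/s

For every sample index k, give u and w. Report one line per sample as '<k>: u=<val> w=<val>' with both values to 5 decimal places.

0: u=-4.20903 w=11.59807

k=0: b·v=10.3×1.628=16.76840; √(2b)=4.53872; u=(16.76840+(-35.872))/4.53872=-4.20903, w=(16.76840−(-35.872))/4.53872=11.59807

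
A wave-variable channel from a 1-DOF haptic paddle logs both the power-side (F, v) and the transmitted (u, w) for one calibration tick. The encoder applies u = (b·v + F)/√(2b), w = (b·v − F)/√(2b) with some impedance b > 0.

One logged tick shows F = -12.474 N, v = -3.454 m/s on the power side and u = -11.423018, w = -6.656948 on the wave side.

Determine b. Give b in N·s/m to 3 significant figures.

u + w = -18.079966;  u + w = √(2b)·v, so √(2b) = -18.079966/(-3.454) = 5.234501.
b = (√(2b))²/2 = 27.399999/2 = 13.700000.
(Check via u − w = 2F/√(2b): u − w = -4.766070, 2F/√(2b) = -4.766070.)

b = 13.7 N·s/m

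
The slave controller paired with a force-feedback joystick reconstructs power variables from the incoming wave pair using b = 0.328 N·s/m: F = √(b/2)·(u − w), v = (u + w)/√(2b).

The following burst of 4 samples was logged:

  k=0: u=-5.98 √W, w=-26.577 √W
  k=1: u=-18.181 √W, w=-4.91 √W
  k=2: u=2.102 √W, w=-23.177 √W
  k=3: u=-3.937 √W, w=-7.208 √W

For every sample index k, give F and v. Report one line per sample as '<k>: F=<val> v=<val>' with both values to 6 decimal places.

k=0: u−w=20.597000, u+w=-32.557000; √(b/2)=0.404969, √(2b)=0.809938; F=0.404969×20.597=8.341149, v=-32.557000/0.809938=-40.196891
k=1: u−w=-13.271000, u+w=-23.091000; √(b/2)=0.404969, √(2b)=0.809938; F=0.404969×(-13.271)=-5.374345, v=-23.091000/0.809938=-28.509580
k=2: u−w=25.279000, u+w=-21.075000; √(b/2)=0.404969, √(2b)=0.809938; F=0.404969×25.279=10.237215, v=-21.075000/0.809938=-26.020502
k=3: u−w=3.271000, u+w=-11.145000; √(b/2)=0.404969, √(2b)=0.809938; F=0.404969×3.271=1.324654, v=-11.145000/0.809938=-13.760308

0: F=8.341149 v=-40.196891
1: F=-5.374345 v=-28.509580
2: F=10.237215 v=-26.020502
3: F=1.324654 v=-13.760308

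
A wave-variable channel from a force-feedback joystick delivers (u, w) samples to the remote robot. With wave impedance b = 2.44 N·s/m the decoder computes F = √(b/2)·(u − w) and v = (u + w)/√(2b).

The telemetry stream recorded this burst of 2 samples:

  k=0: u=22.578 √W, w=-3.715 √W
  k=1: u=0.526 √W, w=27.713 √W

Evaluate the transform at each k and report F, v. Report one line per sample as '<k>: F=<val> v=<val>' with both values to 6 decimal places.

0: F=29.041568 v=8.538879
1: F=-30.029023 v=12.783195

k=0: u−w=26.293000, u+w=18.863000; √(b/2)=1.104536, √(2b)=2.209072; F=1.104536×26.293=29.041568, v=18.863000/2.209072=8.538879
k=1: u−w=-27.187000, u+w=28.239000; √(b/2)=1.104536, √(2b)=2.209072; F=1.104536×(-27.187)=-30.029023, v=28.239000/2.209072=12.783195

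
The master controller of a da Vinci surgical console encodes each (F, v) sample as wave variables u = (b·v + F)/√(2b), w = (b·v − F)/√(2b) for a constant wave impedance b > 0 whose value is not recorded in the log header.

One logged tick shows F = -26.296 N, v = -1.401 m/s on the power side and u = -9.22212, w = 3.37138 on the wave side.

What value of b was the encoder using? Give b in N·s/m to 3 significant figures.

b = 8.72 N·s/m

u + w = -5.85074;  u + w = √(2b)·v, so √(2b) = -5.85074/(-1.401) = 4.17612.
b = (√(2b))²/2 = 17.43995/2 = 8.71998.
(Check via u − w = 2F/√(2b): u − w = -12.59350, 2F/√(2b) = -12.59352.)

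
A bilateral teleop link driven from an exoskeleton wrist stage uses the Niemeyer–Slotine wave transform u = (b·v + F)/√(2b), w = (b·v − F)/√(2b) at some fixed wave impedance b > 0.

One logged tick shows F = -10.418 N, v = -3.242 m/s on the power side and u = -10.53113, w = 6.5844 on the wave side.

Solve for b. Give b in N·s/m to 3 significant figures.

u + w = -3.9467;  u + w = √(2b)·v, so √(2b) = -3.9467/(-3.242) = 1.2174.
b = (√(2b))²/2 = 1.4820/2 = 0.7410.
(Check via u − w = 2F/√(2b): u − w = -17.1155, 2F/√(2b) = -17.1155.)

b = 0.741 N·s/m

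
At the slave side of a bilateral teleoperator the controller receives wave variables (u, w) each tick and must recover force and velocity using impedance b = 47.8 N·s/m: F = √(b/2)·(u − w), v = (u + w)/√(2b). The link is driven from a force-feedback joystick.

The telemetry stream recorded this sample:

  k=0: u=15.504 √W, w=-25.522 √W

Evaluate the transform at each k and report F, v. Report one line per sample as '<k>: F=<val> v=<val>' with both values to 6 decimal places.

k=0: u−w=41.026000, u+w=-10.018000; √(b/2)=4.888763, √(2b)=9.777525; F=4.888763×41.026=200.566375, v=-10.018000/9.777525=-1.024595

0: F=200.566375 v=-1.024595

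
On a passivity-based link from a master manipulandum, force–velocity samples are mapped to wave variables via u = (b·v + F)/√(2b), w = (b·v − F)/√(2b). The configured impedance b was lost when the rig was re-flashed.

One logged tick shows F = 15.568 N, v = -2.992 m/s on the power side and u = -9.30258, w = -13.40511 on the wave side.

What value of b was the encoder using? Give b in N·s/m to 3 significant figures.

u + w = -22.7077;  u + w = √(2b)·v, so √(2b) = -22.7077/(-2.992) = 7.5895.
b = (√(2b))²/2 = 57.6000/2 = 28.8000.
(Check via u − w = 2F/√(2b): u − w = 4.1025, 2F/√(2b) = 4.1025.)

b = 28.8 N·s/m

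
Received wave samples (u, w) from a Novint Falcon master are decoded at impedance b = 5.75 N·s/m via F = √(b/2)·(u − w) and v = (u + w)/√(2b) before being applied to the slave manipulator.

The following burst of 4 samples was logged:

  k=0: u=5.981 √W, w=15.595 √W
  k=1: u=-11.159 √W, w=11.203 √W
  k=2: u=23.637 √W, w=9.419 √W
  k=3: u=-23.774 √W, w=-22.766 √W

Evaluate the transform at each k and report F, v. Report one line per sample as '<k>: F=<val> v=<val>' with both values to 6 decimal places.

k=0: u−w=-9.614000, u+w=21.576000; √(b/2)=1.695582, √(2b)=3.391165; F=1.695582×(-9.614)=-16.301330, v=21.576000/3.391165=6.362415
k=1: u−w=-22.362000, u+w=0.044000; √(b/2)=1.695582, √(2b)=3.391165; F=1.695582×(-22.362)=-37.916616, v=0.044000/3.391165=0.012975
k=2: u−w=14.218000, u+w=33.056000; √(b/2)=1.695582, √(2b)=3.391165; F=1.695582×14.218=24.107792, v=33.056000/3.391165=9.747683
k=3: u−w=-1.008000, u+w=-46.540000; √(b/2)=1.695582, √(2b)=3.391165; F=1.695582×(-1.008)=-1.709147, v=-46.540000/3.391165=-13.723897

0: F=-16.301330 v=6.362415
1: F=-37.916616 v=0.012975
2: F=24.107792 v=9.747683
3: F=-1.709147 v=-13.723897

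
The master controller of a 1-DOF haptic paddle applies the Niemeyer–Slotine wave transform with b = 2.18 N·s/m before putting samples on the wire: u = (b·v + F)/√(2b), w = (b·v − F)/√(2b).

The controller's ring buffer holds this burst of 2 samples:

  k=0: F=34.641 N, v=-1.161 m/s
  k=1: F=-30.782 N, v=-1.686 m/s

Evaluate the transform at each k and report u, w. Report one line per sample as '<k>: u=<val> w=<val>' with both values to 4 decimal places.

k=0: b·v=2.18×(-1.161)=-2.5310; √(2b)=2.0881; u=(-2.5310+34.641)/2.0881=15.3779, w=(-2.5310−34.641)/2.0881=-17.8021
k=1: b·v=2.18×(-1.686)=-3.6755; √(2b)=2.0881; u=(-3.6755+(-30.782))/2.0881=-16.5021, w=(-3.6755−(-30.782))/2.0881=12.9817

0: u=15.3779 w=-17.8021
1: u=-16.5021 w=12.9817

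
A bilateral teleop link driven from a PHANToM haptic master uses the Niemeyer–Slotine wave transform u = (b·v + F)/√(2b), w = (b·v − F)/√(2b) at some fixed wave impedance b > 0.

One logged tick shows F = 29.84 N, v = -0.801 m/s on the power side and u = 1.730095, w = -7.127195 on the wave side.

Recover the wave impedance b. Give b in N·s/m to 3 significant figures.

b = 22.7 N·s/m

u + w = -5.397100;  u + w = √(2b)·v, so √(2b) = -5.397100/(-0.801) = 6.737953.
b = (√(2b))²/2 = 45.400005/2 = 22.700002.
(Check via u − w = 2F/√(2b): u − w = 8.857290, 2F/√(2b) = 8.857290.)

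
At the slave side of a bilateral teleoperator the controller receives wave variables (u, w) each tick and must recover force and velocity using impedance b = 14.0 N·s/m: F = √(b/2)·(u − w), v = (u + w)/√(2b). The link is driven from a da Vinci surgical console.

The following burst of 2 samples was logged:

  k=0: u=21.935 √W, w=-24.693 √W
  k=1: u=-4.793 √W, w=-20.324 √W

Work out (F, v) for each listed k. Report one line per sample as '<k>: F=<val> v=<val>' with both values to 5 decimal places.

k=0: u−w=46.62800, u+w=-2.75800; √(b/2)=2.64575, √(2b)=5.29150; F=2.64575×46.628=123.36609, v=-2.75800/5.29150=-0.52121
k=1: u−w=15.53100, u+w=-25.11700; √(b/2)=2.64575, √(2b)=5.29150; F=2.64575×15.531=41.09116, v=-25.11700/5.29150=-4.74667

0: F=123.36609 v=-0.52121
1: F=41.09116 v=-4.74667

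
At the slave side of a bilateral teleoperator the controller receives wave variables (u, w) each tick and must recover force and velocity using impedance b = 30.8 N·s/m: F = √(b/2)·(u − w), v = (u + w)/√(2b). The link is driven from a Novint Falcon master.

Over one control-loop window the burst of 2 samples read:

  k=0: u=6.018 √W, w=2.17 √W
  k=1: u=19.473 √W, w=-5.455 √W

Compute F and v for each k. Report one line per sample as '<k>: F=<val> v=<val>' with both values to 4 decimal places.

0: F=15.1006 v=1.0432
1: F=97.8245 v=1.7861

k=0: u−w=3.8480, u+w=8.1880; √(b/2)=3.9243, √(2b)=7.8486; F=3.9243×3.848=15.1006, v=8.1880/7.8486=1.0432
k=1: u−w=24.9280, u+w=14.0180; √(b/2)=3.9243, √(2b)=7.8486; F=3.9243×24.928=97.8245, v=14.0180/7.8486=1.7861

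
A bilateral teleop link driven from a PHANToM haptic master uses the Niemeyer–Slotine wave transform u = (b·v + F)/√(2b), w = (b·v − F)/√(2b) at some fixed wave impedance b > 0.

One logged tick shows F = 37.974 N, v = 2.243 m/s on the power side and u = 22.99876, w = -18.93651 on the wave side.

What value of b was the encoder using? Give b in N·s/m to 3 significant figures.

b = 1.64 N·s/m

u + w = 4.0623;  u + w = √(2b)·v, so √(2b) = 4.0623/2.243 = 1.8111.
b = (√(2b))²/2 = 3.2800/2 = 1.6400.
(Check via u − w = 2F/√(2b): u − w = 41.9353, 2F/√(2b) = 41.9352.)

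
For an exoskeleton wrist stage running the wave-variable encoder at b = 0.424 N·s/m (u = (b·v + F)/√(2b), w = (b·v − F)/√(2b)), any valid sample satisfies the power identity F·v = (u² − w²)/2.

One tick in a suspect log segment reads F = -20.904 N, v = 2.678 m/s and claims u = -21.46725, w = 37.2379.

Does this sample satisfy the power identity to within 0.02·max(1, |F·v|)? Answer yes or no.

F·v = (-20.904)×2.678 = -55.9809 W.
(u² − w²)/2 = (460.8428 − 1386.6612)/2 = -462.9092 W.
|Δ| = 406.9283;  2% of max(1, |F·v|) = 1.1196.

no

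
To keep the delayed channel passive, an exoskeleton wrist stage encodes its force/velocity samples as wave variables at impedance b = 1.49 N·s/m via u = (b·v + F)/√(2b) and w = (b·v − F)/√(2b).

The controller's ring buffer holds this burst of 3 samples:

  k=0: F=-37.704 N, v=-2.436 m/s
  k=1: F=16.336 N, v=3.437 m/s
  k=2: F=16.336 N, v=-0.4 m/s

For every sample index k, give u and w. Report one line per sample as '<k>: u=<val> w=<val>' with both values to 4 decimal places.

k=0: b·v=1.49×(-2.436)=-3.6296; √(2b)=1.7263; u=(-3.6296+(-37.704))/1.7263=-23.9439, w=(-3.6296−(-37.704))/1.7263=19.7387
k=1: b·v=1.49×3.437=5.1211; √(2b)=1.7263; u=(5.1211+16.336)/1.7263=12.4298, w=(5.1211−16.336)/1.7263=-6.4966
k=2: b·v=1.49×(-0.4)=-0.5960; √(2b)=1.7263; u=(-0.5960+16.336)/1.7263=9.1179, w=(-0.5960−16.336)/1.7263=-9.8084

0: u=-23.9439 w=19.7387
1: u=12.4298 w=-6.4966
2: u=9.1179 w=-9.8084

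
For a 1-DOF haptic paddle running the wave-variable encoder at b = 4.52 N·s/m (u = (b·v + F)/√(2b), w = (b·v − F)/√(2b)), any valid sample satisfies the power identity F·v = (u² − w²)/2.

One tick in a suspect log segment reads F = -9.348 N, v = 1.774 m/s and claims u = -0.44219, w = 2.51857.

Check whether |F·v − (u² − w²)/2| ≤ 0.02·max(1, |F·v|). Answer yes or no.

F·v = (-9.348)×1.774 = -16.58335 W.
(u² − w²)/2 = (0.19553 − 6.34319)/2 = -3.07383 W.
|Δ| = 13.50952;  2% of max(1, |F·v|) = 0.33167.

no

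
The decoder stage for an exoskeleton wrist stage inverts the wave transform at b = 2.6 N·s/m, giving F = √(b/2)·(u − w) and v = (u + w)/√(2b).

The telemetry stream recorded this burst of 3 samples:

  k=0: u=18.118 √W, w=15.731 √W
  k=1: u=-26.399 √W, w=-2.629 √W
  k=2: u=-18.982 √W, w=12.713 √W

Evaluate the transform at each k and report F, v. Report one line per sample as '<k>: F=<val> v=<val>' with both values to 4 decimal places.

0: F=2.7216 v=14.8438
1: F=-27.1020 v=-12.7296
2: F=-36.1379 v=-2.7491

k=0: u−w=2.3870, u+w=33.8490; √(b/2)=1.1402, √(2b)=2.2804; F=1.1402×2.387=2.7216, v=33.8490/2.2804=14.8438
k=1: u−w=-23.7700, u+w=-29.0280; √(b/2)=1.1402, √(2b)=2.2804; F=1.1402×(-23.77)=-27.1020, v=-29.0280/2.2804=-12.7296
k=2: u−w=-31.6950, u+w=-6.2690; √(b/2)=1.1402, √(2b)=2.2804; F=1.1402×(-31.695)=-36.1379, v=-6.2690/2.2804=-2.7491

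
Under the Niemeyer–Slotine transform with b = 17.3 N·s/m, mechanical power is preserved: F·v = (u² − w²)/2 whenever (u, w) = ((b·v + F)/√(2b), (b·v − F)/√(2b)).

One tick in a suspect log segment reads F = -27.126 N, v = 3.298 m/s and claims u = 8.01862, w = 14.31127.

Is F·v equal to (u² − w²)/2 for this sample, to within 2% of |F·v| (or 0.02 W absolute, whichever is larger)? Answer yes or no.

no

F·v = (-27.126)×3.298 = -89.46155 W.
(u² − w²)/2 = (64.29827 − 204.81245)/2 = -70.25709 W.
|Δ| = 19.20446;  2% of max(1, |F·v|) = 1.78923.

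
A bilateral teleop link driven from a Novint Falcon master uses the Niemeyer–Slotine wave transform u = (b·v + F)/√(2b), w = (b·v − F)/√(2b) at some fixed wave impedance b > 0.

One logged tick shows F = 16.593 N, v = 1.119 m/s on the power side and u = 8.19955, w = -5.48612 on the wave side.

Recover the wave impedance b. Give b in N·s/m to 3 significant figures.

u + w = 2.71343;  u + w = √(2b)·v, so √(2b) = 2.71343/1.119 = 2.42487.
b = (√(2b))²/2 = 5.88000/2 = 2.94000.
(Check via u − w = 2F/√(2b): u − w = 13.68567, 2F/√(2b) = 13.68568.)

b = 2.94 N·s/m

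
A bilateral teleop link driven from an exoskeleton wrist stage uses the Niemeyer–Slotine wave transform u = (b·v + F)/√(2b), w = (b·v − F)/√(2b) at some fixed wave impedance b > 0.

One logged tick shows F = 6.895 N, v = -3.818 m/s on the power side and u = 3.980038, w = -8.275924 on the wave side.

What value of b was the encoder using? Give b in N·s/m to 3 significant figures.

b = 0.633 N·s/m

u + w = -4.295886;  u + w = √(2b)·v, so √(2b) = -4.295886/(-3.818) = 1.125167.
b = (√(2b))²/2 = 1.266000/2 = 0.633000.
(Check via u − w = 2F/√(2b): u − w = 12.255962, 2F/√(2b) = 12.255963.)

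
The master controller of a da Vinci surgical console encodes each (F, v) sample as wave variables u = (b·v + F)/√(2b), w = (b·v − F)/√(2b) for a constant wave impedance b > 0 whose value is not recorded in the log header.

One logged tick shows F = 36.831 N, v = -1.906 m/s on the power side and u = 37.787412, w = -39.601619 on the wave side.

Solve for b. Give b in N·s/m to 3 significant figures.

u + w = -1.814207;  u + w = √(2b)·v, so √(2b) = -1.814207/(-1.906) = 0.951840.
b = (√(2b))²/2 = 0.905999/2 = 0.453000.
(Check via u − w = 2F/√(2b): u − w = 77.389031, 2F/√(2b) = 77.389059.)

b = 0.453 N·s/m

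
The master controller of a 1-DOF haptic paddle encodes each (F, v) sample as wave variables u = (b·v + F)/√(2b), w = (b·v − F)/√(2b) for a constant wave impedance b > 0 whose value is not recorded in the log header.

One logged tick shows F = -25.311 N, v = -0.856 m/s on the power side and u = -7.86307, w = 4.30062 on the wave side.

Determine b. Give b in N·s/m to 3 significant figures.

b = 8.66 N·s/m

u + w = -3.5624;  u + w = √(2b)·v, so √(2b) = -3.5624/(-0.856) = 4.1617.
b = (√(2b))²/2 = 17.3201/2 = 8.6600.
(Check via u − w = 2F/√(2b): u − w = -12.1637, 2F/√(2b) = -12.1637.)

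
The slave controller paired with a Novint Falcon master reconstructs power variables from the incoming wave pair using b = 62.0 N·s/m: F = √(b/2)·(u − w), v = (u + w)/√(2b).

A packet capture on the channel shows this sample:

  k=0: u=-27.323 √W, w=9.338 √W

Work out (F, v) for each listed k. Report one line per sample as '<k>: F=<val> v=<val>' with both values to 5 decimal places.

0: F=-204.11981 v=-1.61510

k=0: u−w=-36.66100, u+w=-17.98500; √(b/2)=5.56776, √(2b)=11.13553; F=5.56776×(-36.661)=-204.11981, v=-17.98500/11.13553=-1.61510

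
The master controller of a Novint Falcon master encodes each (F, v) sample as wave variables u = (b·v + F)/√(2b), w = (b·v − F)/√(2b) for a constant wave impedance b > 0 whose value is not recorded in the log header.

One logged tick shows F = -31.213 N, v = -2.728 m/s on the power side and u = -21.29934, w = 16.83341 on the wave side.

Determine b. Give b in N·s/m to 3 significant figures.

b = 1.34 N·s/m

u + w = -4.46593;  u + w = √(2b)·v, so √(2b) = -4.46593/(-2.728) = 1.63707.
b = (√(2b))²/2 = 2.68000/2 = 1.34000.
(Check via u − w = 2F/√(2b): u − w = -38.13275, 2F/√(2b) = -38.13274.)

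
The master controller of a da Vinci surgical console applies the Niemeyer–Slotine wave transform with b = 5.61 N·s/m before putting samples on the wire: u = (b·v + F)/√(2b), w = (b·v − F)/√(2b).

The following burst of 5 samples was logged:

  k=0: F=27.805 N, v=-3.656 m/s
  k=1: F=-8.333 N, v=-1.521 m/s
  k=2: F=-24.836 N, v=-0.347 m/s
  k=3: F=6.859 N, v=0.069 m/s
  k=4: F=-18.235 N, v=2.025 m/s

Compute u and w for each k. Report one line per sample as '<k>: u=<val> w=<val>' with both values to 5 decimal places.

k=0: b·v=5.61×(-3.656)=-20.51016; √(2b)=3.34963; u=(-20.51016+27.805)/3.34963=2.17781, w=(-20.51016−27.805)/3.34963=-14.42404
k=1: b·v=5.61×(-1.521)=-8.53281; √(2b)=3.34963; u=(-8.53281+(-8.333))/3.34963=-5.03513, w=(-8.53281−(-8.333))/3.34963=-0.05965
k=2: b·v=5.61×(-0.347)=-1.94667; √(2b)=3.34963; u=(-1.94667+(-24.836))/3.34963=-7.99572, w=(-1.94667−(-24.836))/3.34963=6.83340
k=3: b·v=5.61×0.069=0.38709; √(2b)=3.34963; u=(0.38709+6.859)/3.34963=2.16325, w=(0.38709−6.859)/3.34963=-1.93213
k=4: b·v=5.61×2.025=11.36025; √(2b)=3.34963; u=(11.36025+(-18.235))/3.34963=-2.05239, w=(11.36025−(-18.235))/3.34963=8.83539

0: u=2.17781 w=-14.42404
1: u=-5.03513 w=-0.05965
2: u=-7.99572 w=6.83340
3: u=2.16325 w=-1.93213
4: u=-2.05239 w=8.83539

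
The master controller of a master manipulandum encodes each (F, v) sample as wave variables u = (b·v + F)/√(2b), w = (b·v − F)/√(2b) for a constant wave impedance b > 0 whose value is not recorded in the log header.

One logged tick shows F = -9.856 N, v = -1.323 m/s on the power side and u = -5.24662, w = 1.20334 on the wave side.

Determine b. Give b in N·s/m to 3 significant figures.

b = 4.67 N·s/m

u + w = -4.0433;  u + w = √(2b)·v, so √(2b) = -4.0433/(-1.323) = 3.0561.
b = (√(2b))²/2 = 9.3400/2 = 4.6700.
(Check via u − w = 2F/√(2b): u − w = -6.4500, 2F/√(2b) = -6.4500.)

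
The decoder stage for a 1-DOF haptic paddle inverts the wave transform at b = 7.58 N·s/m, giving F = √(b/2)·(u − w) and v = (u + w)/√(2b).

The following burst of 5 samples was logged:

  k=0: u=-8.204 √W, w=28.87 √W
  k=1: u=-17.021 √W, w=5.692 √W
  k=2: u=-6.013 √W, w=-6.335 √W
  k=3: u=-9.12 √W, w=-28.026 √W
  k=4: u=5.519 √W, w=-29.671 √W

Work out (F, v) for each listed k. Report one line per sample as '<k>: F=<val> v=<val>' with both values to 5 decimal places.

k=0: u−w=-37.07400, u+w=20.66600; √(b/2)=1.94679, √(2b)=3.89358; F=1.94679×(-37.074)=-72.17538, v=20.66600/3.89358=5.30771
k=1: u−w=-22.71300, u+w=-11.32900; √(b/2)=1.94679, √(2b)=3.89358; F=1.94679×(-22.713)=-44.21749, v=-11.32900/3.89358=-2.90966
k=2: u−w=0.32200, u+w=-12.34800; √(b/2)=1.94679, √(2b)=3.89358; F=1.94679×0.322=0.62687, v=-12.34800/3.89358=-3.17137
k=3: u−w=18.90600, u+w=-37.14600; √(b/2)=1.94679, √(2b)=3.89358; F=1.94679×18.906=36.80605, v=-37.14600/3.89358=-9.54031
k=4: u−w=35.19000, u+w=-24.15200; √(b/2)=1.94679, √(2b)=3.89358; F=1.94679×35.19=68.50762, v=-24.15200/3.89358=-6.20302

0: F=-72.17538 v=5.30771
1: F=-44.21749 v=-2.90966
2: F=0.62687 v=-3.17137
3: F=36.80605 v=-9.54031
4: F=68.50762 v=-6.20302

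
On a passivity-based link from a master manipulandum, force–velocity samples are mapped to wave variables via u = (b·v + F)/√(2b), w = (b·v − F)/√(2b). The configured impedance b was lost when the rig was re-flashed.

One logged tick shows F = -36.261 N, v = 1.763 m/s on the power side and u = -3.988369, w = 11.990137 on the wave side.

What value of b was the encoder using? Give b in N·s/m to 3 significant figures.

u + w = 8.001768;  u + w = √(2b)·v, so √(2b) = 8.001768/1.763 = 4.538723.
b = (√(2b))²/2 = 20.600003/2 = 10.300002.
(Check via u − w = 2F/√(2b): u − w = -15.978506, 2F/√(2b) = -15.978505.)

b = 10.3 N·s/m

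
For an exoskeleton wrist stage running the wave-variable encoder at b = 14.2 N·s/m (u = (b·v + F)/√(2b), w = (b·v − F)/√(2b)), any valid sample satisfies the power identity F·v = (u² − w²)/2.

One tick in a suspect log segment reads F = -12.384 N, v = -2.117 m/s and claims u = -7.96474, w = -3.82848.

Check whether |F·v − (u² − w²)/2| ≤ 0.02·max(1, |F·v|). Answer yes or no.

F·v = (-12.384)×(-2.117) = 26.21693 W.
(u² − w²)/2 = (63.43708 − 14.65726)/2 = 24.38991 W.
|Δ| = 1.82702;  2% of max(1, |F·v|) = 0.52434.

no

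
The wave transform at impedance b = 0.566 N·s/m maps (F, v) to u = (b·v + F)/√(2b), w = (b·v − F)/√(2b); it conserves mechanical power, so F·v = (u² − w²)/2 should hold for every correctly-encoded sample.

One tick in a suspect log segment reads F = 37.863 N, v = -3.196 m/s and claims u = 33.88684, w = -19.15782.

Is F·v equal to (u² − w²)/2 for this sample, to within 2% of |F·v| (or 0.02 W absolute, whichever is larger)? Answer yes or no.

no

F·v = 37.863×(-3.196) = -121.01015 W.
(u² − w²)/2 = (1148.31793 − 367.02207)/2 = 390.64793 W.
|Δ| = 511.65808;  2% of max(1, |F·v|) = 2.42020.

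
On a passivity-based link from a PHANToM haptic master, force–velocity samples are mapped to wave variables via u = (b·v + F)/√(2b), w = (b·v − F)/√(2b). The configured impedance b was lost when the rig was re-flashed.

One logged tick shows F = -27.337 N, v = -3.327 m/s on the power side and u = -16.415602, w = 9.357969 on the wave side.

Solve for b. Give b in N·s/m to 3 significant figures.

b = 2.25 N·s/m

u + w = -7.057633;  u + w = √(2b)·v, so √(2b) = -7.057633/(-3.327) = 2.121320.
b = (√(2b))²/2 = 4.500000/2 = 2.250000.
(Check via u − w = 2F/√(2b): u − w = -25.773571, 2F/√(2b) = -25.773570.)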